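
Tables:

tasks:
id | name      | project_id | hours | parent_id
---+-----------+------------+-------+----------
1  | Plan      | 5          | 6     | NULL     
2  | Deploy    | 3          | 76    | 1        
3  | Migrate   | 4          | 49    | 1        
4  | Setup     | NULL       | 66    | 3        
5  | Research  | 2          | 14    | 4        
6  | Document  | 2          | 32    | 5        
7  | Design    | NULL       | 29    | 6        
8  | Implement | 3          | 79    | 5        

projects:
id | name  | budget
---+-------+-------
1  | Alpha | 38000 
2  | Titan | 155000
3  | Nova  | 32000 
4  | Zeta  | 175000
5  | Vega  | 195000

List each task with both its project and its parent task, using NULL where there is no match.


Two LEFT JOINs from the same base table tasks: one to projects via project_id, one to tasks itself via parent_id. Both are LEFT so every task is preserved.
Match against projects:
  - task 1 (Plan): project_id=5 -> matches Vega
  - task 2 (Deploy): project_id=3 -> matches Nova
  - task 3 (Migrate): project_id=4 -> matches Zeta
  - task 4 (Setup): project_id=NULL, no match -> kept with NULL
  - task 5 (Research): project_id=2 -> matches Titan
  - task 6 (Document): project_id=2 -> matches Titan
  - task 7 (Design): project_id=NULL, no match -> kept with NULL
  - task 8 (Implement): project_id=3 -> matches Nova
Match against tasks (self):
  - task 1 (Plan): parent_id=NULL -> NULL
  - task 2 (Deploy): parent_id=1 -> Plan
  - task 3 (Migrate): parent_id=1 -> Plan
  - task 4 (Setup): parent_id=3 -> Migrate
  - task 5 (Research): parent_id=4 -> Setup
  - task 6 (Document): parent_id=5 -> Research
  - task 7 (Design): parent_id=6 -> Document
  - task 8 (Implement): parent_id=5 -> Research

SQL:
SELECT a.name, b.name AS project, c.name AS parent
FROM tasks a
LEFT JOIN projects b ON a.project_id = b.id
LEFT JOIN tasks c ON a.parent_id = c.id

Result:
name      | project | parent  
----------+---------+---------
Plan      | Vega    | NULL    
Deploy    | Nova    | Plan    
Migrate   | Zeta    | Plan    
Setup     | NULL    | Migrate 
Research  | Titan   | Setup   
Document  | Titan   | Research
Design    | NULL    | Document
Implement | Nova    | Research


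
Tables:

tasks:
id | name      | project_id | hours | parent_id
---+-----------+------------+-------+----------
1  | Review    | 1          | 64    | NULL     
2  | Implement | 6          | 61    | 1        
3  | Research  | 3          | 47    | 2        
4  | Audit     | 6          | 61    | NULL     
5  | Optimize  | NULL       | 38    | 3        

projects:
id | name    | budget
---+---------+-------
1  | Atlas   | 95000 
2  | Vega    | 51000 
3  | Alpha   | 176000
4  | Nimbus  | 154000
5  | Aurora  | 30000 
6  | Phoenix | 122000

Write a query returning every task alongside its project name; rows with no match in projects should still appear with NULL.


LEFT JOIN keeps every row from tasks (the left table); where project_id has no match in projects, the project columns become NULL. Walk through each task:
  - task 1 (Review): project_id=1 -> matches Atlas
  - task 2 (Implement): project_id=6 -> matches Phoenix
  - task 3 (Research): project_id=3 -> matches Alpha
  - task 4 (Audit): project_id=6 -> matches Phoenix
  - task 5 (Optimize): project_id=NULL, no match -> kept with NULL
All 5 rows appear; 1 has NULL project.

SQL:
SELECT a.name, b.name AS project
FROM tasks a
LEFT JOIN projects b ON a.project_id = b.id

Result:
name      | project
----------+--------
Review    | Atlas  
Implement | Phoenix
Research  | Alpha  
Audit     | Phoenix
Optimize  | NULL   


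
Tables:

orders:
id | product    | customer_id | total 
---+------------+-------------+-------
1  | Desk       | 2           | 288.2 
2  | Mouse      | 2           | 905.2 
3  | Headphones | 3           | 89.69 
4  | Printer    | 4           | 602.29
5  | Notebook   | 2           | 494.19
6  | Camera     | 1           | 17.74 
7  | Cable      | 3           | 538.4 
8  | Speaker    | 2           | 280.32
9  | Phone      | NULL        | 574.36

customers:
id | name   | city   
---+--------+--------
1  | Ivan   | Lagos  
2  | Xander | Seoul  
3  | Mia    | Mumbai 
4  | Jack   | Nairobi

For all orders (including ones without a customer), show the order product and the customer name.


LEFT JOIN keeps every row from orders (the left table); where customer_id has no match in customers, the customer columns become NULL. Walk through each order:
  - order 1 (Desk): customer_id=2 -> matches Xander
  - order 2 (Mouse): customer_id=2 -> matches Xander
  - order 3 (Headphones): customer_id=3 -> matches Mia
  - order 4 (Printer): customer_id=4 -> matches Jack
  - order 5 (Notebook): customer_id=2 -> matches Xander
  - order 6 (Camera): customer_id=1 -> matches Ivan
  - order 7 (Cable): customer_id=3 -> matches Mia
  - order 8 (Speaker): customer_id=2 -> matches Xander
  - order 9 (Phone): customer_id=NULL, no match -> kept with NULL
All 9 rows appear; 1 has NULL customer.

SQL:
SELECT a.product, b.name AS customer
FROM orders a
LEFT JOIN customers b ON a.customer_id = b.id

Result:
product    | customer
-----------+---------
Desk       | Xander  
Mouse      | Xander  
Headphones | Mia     
Printer    | Jack    
Notebook   | Xander  
Camera     | Ivan    
Cable      | Mia     
Speaker    | Xander  
Phone      | NULL    


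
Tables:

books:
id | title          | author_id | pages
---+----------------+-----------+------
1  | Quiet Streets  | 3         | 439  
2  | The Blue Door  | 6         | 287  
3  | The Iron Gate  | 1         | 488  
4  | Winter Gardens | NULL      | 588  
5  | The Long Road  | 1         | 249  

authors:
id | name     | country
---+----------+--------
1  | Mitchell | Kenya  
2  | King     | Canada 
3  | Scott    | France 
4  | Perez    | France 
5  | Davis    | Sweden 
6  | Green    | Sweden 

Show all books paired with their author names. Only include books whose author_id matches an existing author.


INNER JOIN keeps only books rows whose author_id matches an id in authors. Walk through each book:
  - book 1 (Quiet Streets): author_id=3 -> matches Scott
  - book 2 (The Blue Door): author_id=6 -> matches Green
  - book 3 (The Iron Gate): author_id=1 -> matches Mitchell
  - book 4 (Winter Gardens): author_id=NULL, no match -> dropped
  - book 5 (The Long Road): author_id=1 -> matches Mitchell
So 1 of 5 rows is dropped.

SQL:
SELECT a.title, b.name AS author
FROM books a
INNER JOIN authors b ON a.author_id = b.id

Result:
title         | author  
--------------+---------
Quiet Streets | Scott   
The Blue Door | Green   
The Iron Gate | Mitchell
The Long Road | Mitchell


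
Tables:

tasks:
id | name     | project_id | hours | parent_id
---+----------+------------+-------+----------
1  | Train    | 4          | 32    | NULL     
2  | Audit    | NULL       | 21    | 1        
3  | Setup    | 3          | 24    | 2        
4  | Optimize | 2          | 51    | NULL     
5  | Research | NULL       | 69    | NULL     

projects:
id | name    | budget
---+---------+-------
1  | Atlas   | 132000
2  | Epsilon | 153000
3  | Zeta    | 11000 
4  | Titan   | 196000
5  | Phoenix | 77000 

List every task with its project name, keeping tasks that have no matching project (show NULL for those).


LEFT JOIN keeps every row from tasks (the left table); where project_id has no match in projects, the project columns become NULL. Walk through each task:
  - task 1 (Train): project_id=4 -> matches Titan
  - task 2 (Audit): project_id=NULL, no match -> kept with NULL
  - task 3 (Setup): project_id=3 -> matches Zeta
  - task 4 (Optimize): project_id=2 -> matches Epsilon
  - task 5 (Research): project_id=NULL, no match -> kept with NULL
All 5 rows appear; 2 have NULL project.

SQL:
SELECT a.name, b.name AS project
FROM tasks a
LEFT JOIN projects b ON a.project_id = b.id

Result:
name     | project
---------+--------
Train    | Titan  
Audit    | NULL   
Setup    | Zeta   
Optimize | Epsilon
Research | NULL   


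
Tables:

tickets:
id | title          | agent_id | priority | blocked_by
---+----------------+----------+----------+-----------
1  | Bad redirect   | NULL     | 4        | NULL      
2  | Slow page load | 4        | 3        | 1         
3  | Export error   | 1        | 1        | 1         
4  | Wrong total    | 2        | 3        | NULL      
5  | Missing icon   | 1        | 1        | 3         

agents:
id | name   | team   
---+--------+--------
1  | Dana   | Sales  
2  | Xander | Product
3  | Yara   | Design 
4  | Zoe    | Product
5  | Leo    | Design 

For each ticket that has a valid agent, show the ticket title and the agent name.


INNER JOIN keeps only tickets rows whose agent_id matches an id in agents. Walk through each ticket:
  - ticket 1 (Bad redirect): agent_id=NULL, no match -> dropped
  - ticket 2 (Slow page load): agent_id=4 -> matches Zoe
  - ticket 3 (Export error): agent_id=1 -> matches Dana
  - ticket 4 (Wrong total): agent_id=2 -> matches Xander
  - ticket 5 (Missing icon): agent_id=1 -> matches Dana
So 1 of 5 rows is dropped.

SQL:
SELECT a.title, b.name AS agent
FROM tickets a
INNER JOIN agents b ON a.agent_id = b.id

Result:
title          | agent 
---------------+-------
Slow page load | Zoe   
Export error   | Dana  
Wrong total    | Xander
Missing icon   | Dana  


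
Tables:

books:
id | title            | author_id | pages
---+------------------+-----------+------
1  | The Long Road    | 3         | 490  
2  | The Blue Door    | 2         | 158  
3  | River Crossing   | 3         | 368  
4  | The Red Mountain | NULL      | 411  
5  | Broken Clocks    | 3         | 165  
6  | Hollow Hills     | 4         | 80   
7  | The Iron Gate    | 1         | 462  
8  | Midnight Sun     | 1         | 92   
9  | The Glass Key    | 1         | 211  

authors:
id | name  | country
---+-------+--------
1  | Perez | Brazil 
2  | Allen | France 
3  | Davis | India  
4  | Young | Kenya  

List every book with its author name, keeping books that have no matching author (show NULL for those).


LEFT JOIN keeps every row from books (the left table); where author_id has no match in authors, the author columns become NULL. Walk through each book:
  - book 1 (The Long Road): author_id=3 -> matches Davis
  - book 2 (The Blue Door): author_id=2 -> matches Allen
  - book 3 (River Crossing): author_id=3 -> matches Davis
  - book 4 (The Red Mountain): author_id=NULL, no match -> kept with NULL
  - book 5 (Broken Clocks): author_id=3 -> matches Davis
  - book 6 (Hollow Hills): author_id=4 -> matches Young
  - book 7 (The Iron Gate): author_id=1 -> matches Perez
  - book 8 (Midnight Sun): author_id=1 -> matches Perez
  - book 9 (The Glass Key): author_id=1 -> matches Perez
All 9 rows appear; 1 has NULL author.

SQL:
SELECT a.title, b.name AS author
FROM books a
LEFT JOIN authors b ON a.author_id = b.id

Result:
title            | author
-----------------+-------
The Long Road    | Davis 
The Blue Door    | Allen 
River Crossing   | Davis 
The Red Mountain | NULL  
Broken Clocks    | Davis 
Hollow Hills     | Young 
The Iron Gate    | Perez 
Midnight Sun     | Perez 
The Glass Key    | Perez 


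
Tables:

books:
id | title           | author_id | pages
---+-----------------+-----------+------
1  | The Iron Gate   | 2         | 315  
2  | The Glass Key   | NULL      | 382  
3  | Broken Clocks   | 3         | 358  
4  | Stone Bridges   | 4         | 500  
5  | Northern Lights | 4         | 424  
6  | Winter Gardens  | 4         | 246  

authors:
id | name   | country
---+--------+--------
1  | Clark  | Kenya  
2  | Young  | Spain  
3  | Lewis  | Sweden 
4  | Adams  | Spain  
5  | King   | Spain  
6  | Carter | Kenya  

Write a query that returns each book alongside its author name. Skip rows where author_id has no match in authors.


INNER JOIN keeps only books rows whose author_id matches an id in authors. Walk through each book:
  - book 1 (The Iron Gate): author_id=2 -> matches Young
  - book 2 (The Glass Key): author_id=NULL, no match -> dropped
  - book 3 (Broken Clocks): author_id=3 -> matches Lewis
  - book 4 (Stone Bridges): author_id=4 -> matches Adams
  - book 5 (Northern Lights): author_id=4 -> matches Adams
  - book 6 (Winter Gardens): author_id=4 -> matches Adams
So 1 of 6 rows is dropped.

SQL:
SELECT a.title, b.name AS author
FROM books a
INNER JOIN authors b ON a.author_id = b.id

Result:
title           | author
----------------+-------
The Iron Gate   | Young 
Broken Clocks   | Lewis 
Stone Bridges   | Adams 
Northern Lights | Adams 
Winter Gardens  | Adams 


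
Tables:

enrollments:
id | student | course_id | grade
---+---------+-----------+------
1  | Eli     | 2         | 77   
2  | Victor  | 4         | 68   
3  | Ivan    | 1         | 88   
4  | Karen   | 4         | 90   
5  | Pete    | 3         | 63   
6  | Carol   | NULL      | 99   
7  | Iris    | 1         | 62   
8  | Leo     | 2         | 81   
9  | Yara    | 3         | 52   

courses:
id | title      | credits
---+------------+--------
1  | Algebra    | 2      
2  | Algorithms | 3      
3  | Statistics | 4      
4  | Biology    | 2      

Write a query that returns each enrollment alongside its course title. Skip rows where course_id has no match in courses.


INNER JOIN keeps only enrollments rows whose course_id matches an id in courses. Walk through each enrollment:
  - enrollment 1 (Eli): course_id=2 -> matches Algorithms
  - enrollment 2 (Victor): course_id=4 -> matches Biology
  - enrollment 3 (Ivan): course_id=1 -> matches Algebra
  - enrollment 4 (Karen): course_id=4 -> matches Biology
  - enrollment 5 (Pete): course_id=3 -> matches Statistics
  - enrollment 6 (Carol): course_id=NULL, no match -> dropped
  - enrollment 7 (Iris): course_id=1 -> matches Algebra
  - enrollment 8 (Leo): course_id=2 -> matches Algorithms
  - enrollment 9 (Yara): course_id=3 -> matches Statistics
So 1 of 9 rows is dropped.

SQL:
SELECT a.student, b.title AS course
FROM enrollments a
INNER JOIN courses b ON a.course_id = b.id

Result:
student | course    
--------+-----------
Eli     | Algorithms
Victor  | Biology   
Ivan    | Algebra   
Karen   | Biology   
Pete    | Statistics
Iris    | Algebra   
Leo     | Algorithms
Yara    | Statistics


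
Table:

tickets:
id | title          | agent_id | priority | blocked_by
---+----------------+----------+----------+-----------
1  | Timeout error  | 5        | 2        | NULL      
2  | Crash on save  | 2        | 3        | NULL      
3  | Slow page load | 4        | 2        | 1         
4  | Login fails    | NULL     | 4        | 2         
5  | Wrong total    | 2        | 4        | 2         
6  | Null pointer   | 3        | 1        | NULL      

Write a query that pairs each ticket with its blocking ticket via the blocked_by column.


This is a self-join: tickets is joined to a second copy of itself, matching each row's blocked_by to another row's id. Use LEFT JOIN so rows with blocked_by=NULL are kept.
  - ticket 1 (Timeout error): blocked_by=NULL -> NULL
  - ticket 2 (Crash on save): blocked_by=NULL -> NULL
  - ticket 3 (Slow page load): blocked_by=1 -> Timeout error
  - ticket 4 (Login fails): blocked_by=2 -> Crash on save
  - ticket 5 (Wrong total): blocked_by=2 -> Crash on save
  - ticket 6 (Null pointer): blocked_by=NULL -> NULL

SQL:
SELECT a.title AS item, b.title AS blocked_by
FROM tickets a
LEFT JOIN tickets b ON a.blocked_by = b.id

Result:
item           | blocked_by   
---------------+--------------
Timeout error  | NULL         
Crash on save  | NULL         
Slow page load | Timeout error
Login fails    | Crash on save
Wrong total    | Crash on save
Null pointer   | NULL         


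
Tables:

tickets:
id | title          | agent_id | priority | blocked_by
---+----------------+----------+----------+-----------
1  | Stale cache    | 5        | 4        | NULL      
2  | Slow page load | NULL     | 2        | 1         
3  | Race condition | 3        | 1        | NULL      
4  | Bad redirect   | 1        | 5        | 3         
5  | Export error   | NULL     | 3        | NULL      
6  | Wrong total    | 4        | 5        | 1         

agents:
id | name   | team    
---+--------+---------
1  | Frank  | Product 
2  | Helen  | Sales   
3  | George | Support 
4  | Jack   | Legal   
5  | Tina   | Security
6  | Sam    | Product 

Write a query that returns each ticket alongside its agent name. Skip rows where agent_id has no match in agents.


INNER JOIN keeps only tickets rows whose agent_id matches an id in agents. Walk through each ticket:
  - ticket 1 (Stale cache): agent_id=5 -> matches Tina
  - ticket 2 (Slow page load): agent_id=NULL, no match -> dropped
  - ticket 3 (Race condition): agent_id=3 -> matches George
  - ticket 4 (Bad redirect): agent_id=1 -> matches Frank
  - ticket 5 (Export error): agent_id=NULL, no match -> dropped
  - ticket 6 (Wrong total): agent_id=4 -> matches Jack
So 2 of 6 rows are dropped.

SQL:
SELECT a.title, b.name AS agent
FROM tickets a
INNER JOIN agents b ON a.agent_id = b.id

Result:
title          | agent 
---------------+-------
Stale cache    | Tina  
Race condition | George
Bad redirect   | Frank 
Wrong total    | Jack  


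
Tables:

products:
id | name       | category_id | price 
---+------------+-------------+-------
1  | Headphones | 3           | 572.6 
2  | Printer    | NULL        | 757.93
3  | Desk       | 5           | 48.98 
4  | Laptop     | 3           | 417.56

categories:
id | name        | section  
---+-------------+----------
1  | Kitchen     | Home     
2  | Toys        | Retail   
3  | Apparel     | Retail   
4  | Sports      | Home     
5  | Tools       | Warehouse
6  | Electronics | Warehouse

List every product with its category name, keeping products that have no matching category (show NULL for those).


LEFT JOIN keeps every row from products (the left table); where category_id has no match in categories, the category columns become NULL. Walk through each product:
  - product 1 (Headphones): category_id=3 -> matches Apparel
  - product 2 (Printer): category_id=NULL, no match -> kept with NULL
  - product 3 (Desk): category_id=5 -> matches Tools
  - product 4 (Laptop): category_id=3 -> matches Apparel
All 4 rows appear; 1 has NULL category.

SQL:
SELECT a.name, b.name AS category
FROM products a
LEFT JOIN categories b ON a.category_id = b.id

Result:
name       | category
-----------+---------
Headphones | Apparel 
Printer    | NULL    
Desk       | Tools   
Laptop     | Apparel 


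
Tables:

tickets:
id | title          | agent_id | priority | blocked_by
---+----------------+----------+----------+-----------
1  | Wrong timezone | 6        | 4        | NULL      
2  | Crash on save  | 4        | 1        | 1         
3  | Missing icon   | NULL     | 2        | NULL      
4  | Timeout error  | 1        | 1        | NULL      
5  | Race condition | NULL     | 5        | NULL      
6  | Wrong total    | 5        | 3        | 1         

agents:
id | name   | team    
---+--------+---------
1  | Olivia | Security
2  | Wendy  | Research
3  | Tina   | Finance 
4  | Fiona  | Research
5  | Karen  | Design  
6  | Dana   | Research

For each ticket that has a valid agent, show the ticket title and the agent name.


INNER JOIN keeps only tickets rows whose agent_id matches an id in agents. Walk through each ticket:
  - ticket 1 (Wrong timezone): agent_id=6 -> matches Dana
  - ticket 2 (Crash on save): agent_id=4 -> matches Fiona
  - ticket 3 (Missing icon): agent_id=NULL, no match -> dropped
  - ticket 4 (Timeout error): agent_id=1 -> matches Olivia
  - ticket 5 (Race condition): agent_id=NULL, no match -> dropped
  - ticket 6 (Wrong total): agent_id=5 -> matches Karen
So 2 of 6 rows are dropped.

SQL:
SELECT a.title, b.name AS agent
FROM tickets a
INNER JOIN agents b ON a.agent_id = b.id

Result:
title          | agent 
---------------+-------
Wrong timezone | Dana  
Crash on save  | Fiona 
Timeout error  | Olivia
Wrong total    | Karen 


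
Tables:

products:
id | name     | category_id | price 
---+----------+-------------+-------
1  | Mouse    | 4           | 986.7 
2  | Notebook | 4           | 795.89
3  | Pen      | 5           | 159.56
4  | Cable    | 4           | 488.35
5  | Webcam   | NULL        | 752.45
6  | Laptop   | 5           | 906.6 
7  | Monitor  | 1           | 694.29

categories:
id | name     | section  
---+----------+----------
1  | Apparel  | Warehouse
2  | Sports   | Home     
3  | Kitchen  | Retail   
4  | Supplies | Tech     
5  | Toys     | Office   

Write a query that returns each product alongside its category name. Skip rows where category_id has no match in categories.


INNER JOIN keeps only products rows whose category_id matches an id in categories. Walk through each product:
  - product 1 (Mouse): category_id=4 -> matches Supplies
  - product 2 (Notebook): category_id=4 -> matches Supplies
  - product 3 (Pen): category_id=5 -> matches Toys
  - product 4 (Cable): category_id=4 -> matches Supplies
  - product 5 (Webcam): category_id=NULL, no match -> dropped
  - product 6 (Laptop): category_id=5 -> matches Toys
  - product 7 (Monitor): category_id=1 -> matches Apparel
So 1 of 7 rows is dropped.

SQL:
SELECT a.name, b.name AS category
FROM products a
INNER JOIN categories b ON a.category_id = b.id

Result:
name     | category
---------+---------
Mouse    | Supplies
Notebook | Supplies
Pen      | Toys    
Cable    | Supplies
Laptop   | Toys    
Monitor  | Apparel 


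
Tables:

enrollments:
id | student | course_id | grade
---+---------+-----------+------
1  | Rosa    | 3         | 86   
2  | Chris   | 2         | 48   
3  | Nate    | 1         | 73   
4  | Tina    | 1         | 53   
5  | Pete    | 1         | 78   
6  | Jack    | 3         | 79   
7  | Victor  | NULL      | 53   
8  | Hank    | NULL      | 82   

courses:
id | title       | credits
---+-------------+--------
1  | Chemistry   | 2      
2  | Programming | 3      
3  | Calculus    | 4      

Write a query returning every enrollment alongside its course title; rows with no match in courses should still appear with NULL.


LEFT JOIN keeps every row from enrollments (the left table); where course_id has no match in courses, the course columns become NULL. Walk through each enrollment:
  - enrollment 1 (Rosa): course_id=3 -> matches Calculus
  - enrollment 2 (Chris): course_id=2 -> matches Programming
  - enrollment 3 (Nate): course_id=1 -> matches Chemistry
  - enrollment 4 (Tina): course_id=1 -> matches Chemistry
  - enrollment 5 (Pete): course_id=1 -> matches Chemistry
  - enrollment 6 (Jack): course_id=3 -> matches Calculus
  - enrollment 7 (Victor): course_id=NULL, no match -> kept with NULL
  - enrollment 8 (Hank): course_id=NULL, no match -> kept with NULL
All 8 rows appear; 2 have NULL course.

SQL:
SELECT a.student, b.title AS course
FROM enrollments a
LEFT JOIN courses b ON a.course_id = b.id

Result:
student | course     
--------+------------
Rosa    | Calculus   
Chris   | Programming
Nate    | Chemistry  
Tina    | Chemistry  
Pete    | Chemistry  
Jack    | Calculus   
Victor  | NULL       
Hank    | NULL       


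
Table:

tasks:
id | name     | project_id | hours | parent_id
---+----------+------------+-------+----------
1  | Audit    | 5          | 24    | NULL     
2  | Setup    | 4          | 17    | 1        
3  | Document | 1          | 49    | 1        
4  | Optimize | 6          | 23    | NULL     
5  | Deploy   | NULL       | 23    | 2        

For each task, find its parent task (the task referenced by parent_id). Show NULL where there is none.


This is a self-join: tasks is joined to a second copy of itself, matching each row's parent_id to another row's id. Use LEFT JOIN so rows with parent_id=NULL are kept.
  - task 1 (Audit): parent_id=NULL -> NULL
  - task 2 (Setup): parent_id=1 -> Audit
  - task 3 (Document): parent_id=1 -> Audit
  - task 4 (Optimize): parent_id=NULL -> NULL
  - task 5 (Deploy): parent_id=2 -> Setup

SQL:
SELECT a.name AS item, b.name AS parent
FROM tasks a
LEFT JOIN tasks b ON a.parent_id = b.id

Result:
item     | parent
---------+-------
Audit    | NULL  
Setup    | Audit 
Document | Audit 
Optimize | NULL  
Deploy   | Setup 


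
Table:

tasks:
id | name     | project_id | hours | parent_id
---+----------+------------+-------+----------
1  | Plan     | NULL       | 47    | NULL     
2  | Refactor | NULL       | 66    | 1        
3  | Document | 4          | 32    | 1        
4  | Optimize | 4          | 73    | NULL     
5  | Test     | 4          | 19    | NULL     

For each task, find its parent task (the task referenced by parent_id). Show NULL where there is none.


This is a self-join: tasks is joined to a second copy of itself, matching each row's parent_id to another row's id. Use LEFT JOIN so rows with parent_id=NULL are kept.
  - task 1 (Plan): parent_id=NULL -> NULL
  - task 2 (Refactor): parent_id=1 -> Plan
  - task 3 (Document): parent_id=1 -> Plan
  - task 4 (Optimize): parent_id=NULL -> NULL
  - task 5 (Test): parent_id=NULL -> NULL

SQL:
SELECT a.name AS item, b.name AS parent
FROM tasks a
LEFT JOIN tasks b ON a.parent_id = b.id

Result:
item     | parent
---------+-------
Plan     | NULL  
Refactor | Plan  
Document | Plan  
Optimize | NULL  
Test     | NULL  


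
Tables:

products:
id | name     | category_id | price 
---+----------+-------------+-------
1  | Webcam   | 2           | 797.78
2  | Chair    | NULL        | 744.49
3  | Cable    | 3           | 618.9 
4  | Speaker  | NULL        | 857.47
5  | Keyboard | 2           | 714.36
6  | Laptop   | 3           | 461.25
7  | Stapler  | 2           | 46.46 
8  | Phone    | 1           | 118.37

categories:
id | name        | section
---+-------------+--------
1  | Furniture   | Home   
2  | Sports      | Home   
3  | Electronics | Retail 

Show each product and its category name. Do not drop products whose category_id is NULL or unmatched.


LEFT JOIN keeps every row from products (the left table); where category_id has no match in categories, the category columns become NULL. Walk through each product:
  - product 1 (Webcam): category_id=2 -> matches Sports
  - product 2 (Chair): category_id=NULL, no match -> kept with NULL
  - product 3 (Cable): category_id=3 -> matches Electronics
  - product 4 (Speaker): category_id=NULL, no match -> kept with NULL
  - product 5 (Keyboard): category_id=2 -> matches Sports
  - product 6 (Laptop): category_id=3 -> matches Electronics
  - product 7 (Stapler): category_id=2 -> matches Sports
  - product 8 (Phone): category_id=1 -> matches Furniture
All 8 rows appear; 2 have NULL category.

SQL:
SELECT a.name, b.name AS category
FROM products a
LEFT JOIN categories b ON a.category_id = b.id

Result:
name     | category   
---------+------------
Webcam   | Sports     
Chair    | NULL       
Cable    | Electronics
Speaker  | NULL       
Keyboard | Sports     
Laptop   | Electronics
Stapler  | Sports     
Phone    | Furniture  


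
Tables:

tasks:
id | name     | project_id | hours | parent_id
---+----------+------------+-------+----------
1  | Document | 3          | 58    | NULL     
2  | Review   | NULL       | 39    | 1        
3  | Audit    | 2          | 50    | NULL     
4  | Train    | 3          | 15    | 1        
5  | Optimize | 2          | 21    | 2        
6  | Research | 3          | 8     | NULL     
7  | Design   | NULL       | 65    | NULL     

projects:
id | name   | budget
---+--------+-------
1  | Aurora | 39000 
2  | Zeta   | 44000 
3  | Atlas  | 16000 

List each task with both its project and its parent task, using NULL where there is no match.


Two LEFT JOINs from the same base table tasks: one to projects via project_id, one to tasks itself via parent_id. Both are LEFT so every task is preserved.
Match against projects:
  - task 1 (Document): project_id=3 -> matches Atlas
  - task 2 (Review): project_id=NULL, no match -> kept with NULL
  - task 3 (Audit): project_id=2 -> matches Zeta
  - task 4 (Train): project_id=3 -> matches Atlas
  - task 5 (Optimize): project_id=2 -> matches Zeta
  - task 6 (Research): project_id=3 -> matches Atlas
  - task 7 (Design): project_id=NULL, no match -> kept with NULL
Match against tasks (self):
  - task 1 (Document): parent_id=NULL -> NULL
  - task 2 (Review): parent_id=1 -> Document
  - task 3 (Audit): parent_id=NULL -> NULL
  - task 4 (Train): parent_id=1 -> Document
  - task 5 (Optimize): parent_id=2 -> Review
  - task 6 (Research): parent_id=NULL -> NULL
  - task 7 (Design): parent_id=NULL -> NULL

SQL:
SELECT a.name, b.name AS project, c.name AS parent
FROM tasks a
LEFT JOIN projects b ON a.project_id = b.id
LEFT JOIN tasks c ON a.parent_id = c.id

Result:
name     | project | parent  
---------+---------+---------
Document | Atlas   | NULL    
Review   | NULL    | Document
Audit    | Zeta    | NULL    
Train    | Atlas   | Document
Optimize | Zeta    | Review  
Research | Atlas   | NULL    
Design   | NULL    | NULL    


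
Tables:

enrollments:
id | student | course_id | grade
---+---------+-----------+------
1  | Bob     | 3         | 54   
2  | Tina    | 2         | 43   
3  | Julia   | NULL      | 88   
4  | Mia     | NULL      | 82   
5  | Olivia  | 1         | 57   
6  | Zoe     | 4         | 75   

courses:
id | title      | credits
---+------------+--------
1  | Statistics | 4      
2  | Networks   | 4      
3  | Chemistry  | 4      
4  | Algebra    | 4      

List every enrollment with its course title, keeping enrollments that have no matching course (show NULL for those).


LEFT JOIN keeps every row from enrollments (the left table); where course_id has no match in courses, the course columns become NULL. Walk through each enrollment:
  - enrollment 1 (Bob): course_id=3 -> matches Chemistry
  - enrollment 2 (Tina): course_id=2 -> matches Networks
  - enrollment 3 (Julia): course_id=NULL, no match -> kept with NULL
  - enrollment 4 (Mia): course_id=NULL, no match -> kept with NULL
  - enrollment 5 (Olivia): course_id=1 -> matches Statistics
  - enrollment 6 (Zoe): course_id=4 -> matches Algebra
All 6 rows appear; 2 have NULL course.

SQL:
SELECT a.student, b.title AS course
FROM enrollments a
LEFT JOIN courses b ON a.course_id = b.id

Result:
student | course    
--------+-----------
Bob     | Chemistry 
Tina    | Networks  
Julia   | NULL      
Mia     | NULL      
Olivia  | Statistics
Zoe     | Algebra   


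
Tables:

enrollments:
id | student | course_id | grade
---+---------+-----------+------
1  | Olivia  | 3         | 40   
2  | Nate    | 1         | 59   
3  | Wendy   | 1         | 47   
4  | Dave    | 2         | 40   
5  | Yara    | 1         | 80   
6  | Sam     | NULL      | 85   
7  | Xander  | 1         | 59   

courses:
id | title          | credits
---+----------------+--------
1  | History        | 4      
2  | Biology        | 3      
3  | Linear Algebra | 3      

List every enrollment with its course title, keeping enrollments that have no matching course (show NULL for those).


LEFT JOIN keeps every row from enrollments (the left table); where course_id has no match in courses, the course columns become NULL. Walk through each enrollment:
  - enrollment 1 (Olivia): course_id=3 -> matches Linear Algebra
  - enrollment 2 (Nate): course_id=1 -> matches History
  - enrollment 3 (Wendy): course_id=1 -> matches History
  - enrollment 4 (Dave): course_id=2 -> matches Biology
  - enrollment 5 (Yara): course_id=1 -> matches History
  - enrollment 6 (Sam): course_id=NULL, no match -> kept with NULL
  - enrollment 7 (Xander): course_id=1 -> matches History
All 7 rows appear; 1 has NULL course.

SQL:
SELECT a.student, b.title AS course
FROM enrollments a
LEFT JOIN courses b ON a.course_id = b.id

Result:
student | course        
--------+---------------
Olivia  | Linear Algebra
Nate    | History       
Wendy   | History       
Dave    | Biology       
Yara    | History       
Sam     | NULL          
Xander  | History       


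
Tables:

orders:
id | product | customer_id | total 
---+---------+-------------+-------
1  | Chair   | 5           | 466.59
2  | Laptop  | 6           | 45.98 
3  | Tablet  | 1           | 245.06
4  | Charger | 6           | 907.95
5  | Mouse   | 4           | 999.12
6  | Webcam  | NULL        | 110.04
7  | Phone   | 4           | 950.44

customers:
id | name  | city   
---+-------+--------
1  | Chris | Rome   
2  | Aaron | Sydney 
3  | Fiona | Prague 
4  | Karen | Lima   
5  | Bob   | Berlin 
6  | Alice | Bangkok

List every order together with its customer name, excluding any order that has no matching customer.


INNER JOIN keeps only orders rows whose customer_id matches an id in customers. Walk through each order:
  - order 1 (Chair): customer_id=5 -> matches Bob
  - order 2 (Laptop): customer_id=6 -> matches Alice
  - order 3 (Tablet): customer_id=1 -> matches Chris
  - order 4 (Charger): customer_id=6 -> matches Alice
  - order 5 (Mouse): customer_id=4 -> matches Karen
  - order 6 (Webcam): customer_id=NULL, no match -> dropped
  - order 7 (Phone): customer_id=4 -> matches Karen
So 1 of 7 rows is dropped.

SQL:
SELECT a.product, b.name AS customer
FROM orders a
INNER JOIN customers b ON a.customer_id = b.id

Result:
product | customer
--------+---------
Chair   | Bob     
Laptop  | Alice   
Tablet  | Chris   
Charger | Alice   
Mouse   | Karen   
Phone   | Karen   


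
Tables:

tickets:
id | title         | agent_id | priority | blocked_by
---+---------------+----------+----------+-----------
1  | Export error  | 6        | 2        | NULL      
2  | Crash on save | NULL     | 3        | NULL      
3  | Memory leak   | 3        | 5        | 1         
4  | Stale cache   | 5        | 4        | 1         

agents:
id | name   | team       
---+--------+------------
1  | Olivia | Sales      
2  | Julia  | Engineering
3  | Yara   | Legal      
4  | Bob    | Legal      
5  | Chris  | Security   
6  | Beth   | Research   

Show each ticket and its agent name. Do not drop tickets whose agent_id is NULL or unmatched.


LEFT JOIN keeps every row from tickets (the left table); where agent_id has no match in agents, the agent columns become NULL. Walk through each ticket:
  - ticket 1 (Export error): agent_id=6 -> matches Beth
  - ticket 2 (Crash on save): agent_id=NULL, no match -> kept with NULL
  - ticket 3 (Memory leak): agent_id=3 -> matches Yara
  - ticket 4 (Stale cache): agent_id=5 -> matches Chris
All 4 rows appear; 1 has NULL agent.

SQL:
SELECT a.title, b.name AS agent
FROM tickets a
LEFT JOIN agents b ON a.agent_id = b.id

Result:
title         | agent
--------------+------
Export error  | Beth 
Crash on save | NULL 
Memory leak   | Yara 
Stale cache   | Chris


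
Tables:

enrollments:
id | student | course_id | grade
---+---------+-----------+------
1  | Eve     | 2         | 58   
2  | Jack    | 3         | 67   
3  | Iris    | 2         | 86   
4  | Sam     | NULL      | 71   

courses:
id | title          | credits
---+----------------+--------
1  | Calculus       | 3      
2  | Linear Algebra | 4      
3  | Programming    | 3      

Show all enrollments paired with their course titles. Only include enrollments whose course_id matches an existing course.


INNER JOIN keeps only enrollments rows whose course_id matches an id in courses. Walk through each enrollment:
  - enrollment 1 (Eve): course_id=2 -> matches Linear Algebra
  - enrollment 2 (Jack): course_id=3 -> matches Programming
  - enrollment 3 (Iris): course_id=2 -> matches Linear Algebra
  - enrollment 4 (Sam): course_id=NULL, no match -> dropped
So 1 of 4 rows is dropped.

SQL:
SELECT a.student, b.title AS course
FROM enrollments a
INNER JOIN courses b ON a.course_id = b.id

Result:
student | course        
--------+---------------
Eve     | Linear Algebra
Jack    | Programming   
Iris    | Linear Algebra


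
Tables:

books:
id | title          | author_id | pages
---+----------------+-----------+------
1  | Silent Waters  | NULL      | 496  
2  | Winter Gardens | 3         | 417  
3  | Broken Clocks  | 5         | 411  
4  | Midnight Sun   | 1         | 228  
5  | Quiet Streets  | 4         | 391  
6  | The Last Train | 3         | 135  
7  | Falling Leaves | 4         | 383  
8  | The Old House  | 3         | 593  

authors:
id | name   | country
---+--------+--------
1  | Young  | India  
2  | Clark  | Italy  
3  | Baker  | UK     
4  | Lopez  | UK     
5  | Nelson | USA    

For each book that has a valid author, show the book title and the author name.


INNER JOIN keeps only books rows whose author_id matches an id in authors. Walk through each book:
  - book 1 (Silent Waters): author_id=NULL, no match -> dropped
  - book 2 (Winter Gardens): author_id=3 -> matches Baker
  - book 3 (Broken Clocks): author_id=5 -> matches Nelson
  - book 4 (Midnight Sun): author_id=1 -> matches Young
  - book 5 (Quiet Streets): author_id=4 -> matches Lopez
  - book 6 (The Last Train): author_id=3 -> matches Baker
  - book 7 (Falling Leaves): author_id=4 -> matches Lopez
  - book 8 (The Old House): author_id=3 -> matches Baker
So 1 of 8 rows is dropped.

SQL:
SELECT a.title, b.name AS author
FROM books a
INNER JOIN authors b ON a.author_id = b.id

Result:
title          | author
---------------+-------
Winter Gardens | Baker 
Broken Clocks  | Nelson
Midnight Sun   | Young 
Quiet Streets  | Lopez 
The Last Train | Baker 
Falling Leaves | Lopez 
The Old House  | Baker 


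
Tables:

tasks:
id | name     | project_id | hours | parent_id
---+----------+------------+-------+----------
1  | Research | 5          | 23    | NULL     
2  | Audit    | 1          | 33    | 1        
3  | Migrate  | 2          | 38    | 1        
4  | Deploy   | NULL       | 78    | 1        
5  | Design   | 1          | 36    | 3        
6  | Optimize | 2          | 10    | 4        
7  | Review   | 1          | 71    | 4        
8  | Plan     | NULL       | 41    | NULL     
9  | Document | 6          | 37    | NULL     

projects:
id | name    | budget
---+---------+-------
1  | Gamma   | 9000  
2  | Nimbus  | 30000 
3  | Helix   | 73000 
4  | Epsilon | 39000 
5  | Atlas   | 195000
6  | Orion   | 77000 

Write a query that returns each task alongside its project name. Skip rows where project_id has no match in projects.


INNER JOIN keeps only tasks rows whose project_id matches an id in projects. Walk through each task:
  - task 1 (Research): project_id=5 -> matches Atlas
  - task 2 (Audit): project_id=1 -> matches Gamma
  - task 3 (Migrate): project_id=2 -> matches Nimbus
  - task 4 (Deploy): project_id=NULL, no match -> dropped
  - task 5 (Design): project_id=1 -> matches Gamma
  - task 6 (Optimize): project_id=2 -> matches Nimbus
  - task 7 (Review): project_id=1 -> matches Gamma
  - task 8 (Plan): project_id=NULL, no match -> dropped
  - task 9 (Document): project_id=6 -> matches Orion
So 2 of 9 rows are dropped.

SQL:
SELECT a.name, b.name AS project
FROM tasks a
INNER JOIN projects b ON a.project_id = b.id

Result:
name     | project
---------+--------
Research | Atlas  
Audit    | Gamma  
Migrate  | Nimbus 
Design   | Gamma  
Optimize | Nimbus 
Review   | Gamma  
Document | Orion  


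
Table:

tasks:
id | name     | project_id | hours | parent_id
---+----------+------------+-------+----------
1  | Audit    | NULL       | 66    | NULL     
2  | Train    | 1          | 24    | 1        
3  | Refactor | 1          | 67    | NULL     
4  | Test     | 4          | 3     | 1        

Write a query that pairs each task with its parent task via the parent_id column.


This is a self-join: tasks is joined to a second copy of itself, matching each row's parent_id to another row's id. Use LEFT JOIN so rows with parent_id=NULL are kept.
  - task 1 (Audit): parent_id=NULL -> NULL
  - task 2 (Train): parent_id=1 -> Audit
  - task 3 (Refactor): parent_id=NULL -> NULL
  - task 4 (Test): parent_id=1 -> Audit

SQL:
SELECT a.name AS item, b.name AS parent
FROM tasks a
LEFT JOIN tasks b ON a.parent_id = b.id

Result:
item     | parent
---------+-------
Audit    | NULL  
Train    | Audit 
Refactor | NULL  
Test     | Audit 


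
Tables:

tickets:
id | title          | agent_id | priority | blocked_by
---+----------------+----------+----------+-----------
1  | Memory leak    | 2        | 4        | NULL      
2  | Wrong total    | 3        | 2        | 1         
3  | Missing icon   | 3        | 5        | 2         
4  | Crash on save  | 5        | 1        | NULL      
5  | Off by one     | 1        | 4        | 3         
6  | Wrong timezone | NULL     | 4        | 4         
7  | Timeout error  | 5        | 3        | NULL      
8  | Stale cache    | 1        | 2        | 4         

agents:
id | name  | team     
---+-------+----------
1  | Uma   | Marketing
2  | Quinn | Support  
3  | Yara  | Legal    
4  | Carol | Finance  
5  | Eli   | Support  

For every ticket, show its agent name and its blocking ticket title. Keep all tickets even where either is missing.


Two LEFT JOINs from the same base table tickets: one to agents via agent_id, one to tickets itself via blocked_by. Both are LEFT so every ticket is preserved.
Match against agents:
  - ticket 1 (Memory leak): agent_id=2 -> matches Quinn
  - ticket 2 (Wrong total): agent_id=3 -> matches Yara
  - ticket 3 (Missing icon): agent_id=3 -> matches Yara
  - ticket 4 (Crash on save): agent_id=5 -> matches Eli
  - ticket 5 (Off by one): agent_id=1 -> matches Uma
  - ticket 6 (Wrong timezone): agent_id=NULL, no match -> kept with NULL
  - ticket 7 (Timeout error): agent_id=5 -> matches Eli
  - ticket 8 (Stale cache): agent_id=1 -> matches Uma
Match against tickets (self):
  - ticket 1 (Memory leak): blocked_by=NULL -> NULL
  - ticket 2 (Wrong total): blocked_by=1 -> Memory leak
  - ticket 3 (Missing icon): blocked_by=2 -> Wrong total
  - ticket 4 (Crash on save): blocked_by=NULL -> NULL
  - ticket 5 (Off by one): blocked_by=3 -> Missing icon
  - ticket 6 (Wrong timezone): blocked_by=4 -> Crash on save
  - ticket 7 (Timeout error): blocked_by=NULL -> NULL
  - ticket 8 (Stale cache): blocked_by=4 -> Crash on save

SQL:
SELECT a.title, b.name AS agent, c.title AS blocked_by
FROM tickets a
LEFT JOIN agents b ON a.agent_id = b.id
LEFT JOIN tickets c ON a.blocked_by = c.id

Result:
title          | agent | blocked_by   
---------------+-------+--------------
Memory leak    | Quinn | NULL         
Wrong total    | Yara  | Memory leak  
Missing icon   | Yara  | Wrong total  
Crash on save  | Eli   | NULL         
Off by one     | Uma   | Missing icon 
Wrong timezone | NULL  | Crash on save
Timeout error  | Eli   | NULL         
Stale cache    | Uma   | Crash on save
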